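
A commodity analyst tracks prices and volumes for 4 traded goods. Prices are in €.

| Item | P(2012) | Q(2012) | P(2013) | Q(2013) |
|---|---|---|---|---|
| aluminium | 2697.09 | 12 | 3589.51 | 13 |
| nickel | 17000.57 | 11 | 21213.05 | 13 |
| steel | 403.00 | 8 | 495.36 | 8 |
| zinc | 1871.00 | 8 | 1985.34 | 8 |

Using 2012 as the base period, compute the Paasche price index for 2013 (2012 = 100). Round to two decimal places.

124.80

Paasche price index uses current-period quantities as weights.
ΣP(2013)·Q(2013) = 3589.51×13 + 21213.05×13 + 495.36×8 + 1985.34×8 = 46663.63 + 275769.65 + 3962.88 + 15882.72 = 342278.88
ΣP(2012)·Q(2013) = 2697.09×13 + 17000.57×13 + 403.00×8 + 1871.00×8 = 35062.17 + 221007.41 + 3224 + 14968 = 274261.58
Index = 342278.88 / 274261.58 × 100 = 124.8002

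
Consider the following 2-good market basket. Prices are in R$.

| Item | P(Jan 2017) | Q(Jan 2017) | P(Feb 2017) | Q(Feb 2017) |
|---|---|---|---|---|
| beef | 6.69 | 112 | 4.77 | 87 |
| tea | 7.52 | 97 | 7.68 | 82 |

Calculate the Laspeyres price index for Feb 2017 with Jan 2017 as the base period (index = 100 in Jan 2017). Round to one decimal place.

86.5

Laspeyres price index uses base-period quantities as weights.
ΣP(Feb 2017)·Q(Jan 2017) = 4.77×112 + 7.68×97 = 534.24 + 744.96 = 1279.2
ΣP(Jan 2017)·Q(Jan 2017) = 6.69×112 + 7.52×97 = 749.28 + 729.44 = 1478.72
Index = 1279.2 / 1478.72 × 100 = 86.5072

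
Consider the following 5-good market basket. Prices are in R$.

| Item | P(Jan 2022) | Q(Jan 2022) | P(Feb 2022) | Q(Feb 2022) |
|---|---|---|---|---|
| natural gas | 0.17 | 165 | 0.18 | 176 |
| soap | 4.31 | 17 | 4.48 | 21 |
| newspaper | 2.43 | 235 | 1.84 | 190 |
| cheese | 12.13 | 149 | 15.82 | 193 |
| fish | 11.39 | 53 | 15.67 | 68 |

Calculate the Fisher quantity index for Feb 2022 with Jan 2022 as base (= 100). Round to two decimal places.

Laspeyres component (base-period weights):
ΣP(Jan 2022)Q(Feb 2022) = 0.17×176 + 4.31×21 + 2.43×190 + 12.13×193 + 11.39×68 = 29.92 + 90.51 + 461.7 + 2341.09 + 774.52 = 3697.74
ΣP(Jan 2022)Q(Jan 2022) = 0.17×165 + 4.31×17 + 2.43×235 + 12.13×149 + 11.39×53 = 28.05 + 73.27 + 571.05 + 1807.37 + 603.67 = 3083.41
L = 3697.74 / 3083.41 × 100 = 119.9237
Paasche component (current-period weights):
ΣP(Feb 2022)Q(Feb 2022) = 0.18×176 + 4.48×21 + 1.84×190 + 15.82×193 + 15.67×68 = 31.68 + 94.08 + 349.6 + 3053.26 + 1065.56 = 4594.18
ΣP(Feb 2022)Q(Jan 2022) = 0.18×165 + 4.48×17 + 1.84×235 + 15.82×149 + 15.67×53 = 29.7 + 76.16 + 432.4 + 2357.18 + 830.51 = 3725.95
P = 4594.18 / 3725.95 × 100 = 123.3022
Fisher = √(L × P) = √(119.9237 × 123.3022) = 121.6013

121.60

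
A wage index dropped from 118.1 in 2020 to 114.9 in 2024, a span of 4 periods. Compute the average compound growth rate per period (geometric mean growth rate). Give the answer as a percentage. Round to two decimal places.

-0.68%

Growth factor = (114.9/118.1)^(1/4) = (0.972904)^(1/4) = 0.993156
Growth rate = 0.993156 − 1 = -0.006844 = -0.6844%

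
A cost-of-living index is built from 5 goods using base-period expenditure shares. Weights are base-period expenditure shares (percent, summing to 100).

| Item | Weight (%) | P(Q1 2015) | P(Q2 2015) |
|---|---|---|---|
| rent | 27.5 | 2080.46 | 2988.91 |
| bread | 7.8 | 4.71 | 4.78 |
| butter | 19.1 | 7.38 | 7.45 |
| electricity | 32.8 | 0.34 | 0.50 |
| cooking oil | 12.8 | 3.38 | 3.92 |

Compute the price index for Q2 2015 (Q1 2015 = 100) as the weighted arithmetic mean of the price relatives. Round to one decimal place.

rent: 27.5 × (2988.91/2080.46) = 27.5 × 1.436658 = 39.5081
bread: 7.8 × (4.78/4.71) = 7.8 × 1.014862 = 7.9159
butter: 19.1 × (7.45/7.38) = 19.1 × 1.009485 = 19.2812
electricity: 32.8 × (0.50/0.34) = 32.8 × 1.470588 = 48.2353
cooking oil: 12.8 × (3.92/3.38) = 12.8 × 1.159763 = 14.8450
Index = Σ wᵢ·(p₁ᵢ/p₀ᵢ) = 39.5081 + 7.9159 + 19.2812 + 48.2353 + 14.8450 = 129.7855

129.8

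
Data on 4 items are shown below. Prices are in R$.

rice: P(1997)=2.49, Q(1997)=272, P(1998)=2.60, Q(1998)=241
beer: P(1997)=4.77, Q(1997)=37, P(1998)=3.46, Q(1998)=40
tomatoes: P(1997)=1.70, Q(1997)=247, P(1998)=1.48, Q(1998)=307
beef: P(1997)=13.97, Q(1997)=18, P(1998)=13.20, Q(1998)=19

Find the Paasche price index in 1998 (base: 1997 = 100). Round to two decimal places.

93.15

Paasche price index uses current-period quantities as weights.
ΣP(1998)·Q(1998) = 2.60×241 + 3.46×40 + 1.48×307 + 13.20×19 = 626.6 + 138.4 + 454.36 + 250.8 = 1470.16
ΣP(1997)·Q(1998) = 2.49×241 + 4.77×40 + 1.70×307 + 13.97×19 = 600.09 + 190.8 + 521.9 + 265.43 = 1578.22
Index = 1470.16 / 1578.22 × 100 = 93.1530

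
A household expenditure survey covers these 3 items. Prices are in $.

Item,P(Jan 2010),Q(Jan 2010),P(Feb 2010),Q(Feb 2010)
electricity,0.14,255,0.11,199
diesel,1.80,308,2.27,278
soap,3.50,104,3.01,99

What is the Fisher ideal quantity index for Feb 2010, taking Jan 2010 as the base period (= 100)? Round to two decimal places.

Laspeyres component (base-period weights):
ΣP(Jan 2010)Q(Feb 2010) = 0.14×199 + 1.80×278 + 3.50×99 = 27.86 + 500.4 + 346.5 = 874.76
ΣP(Jan 2010)Q(Jan 2010) = 0.14×255 + 1.80×308 + 3.50×104 = 35.7 + 554.4 + 364 = 954.1
L = 874.76 / 954.1 × 100 = 91.6843
Paasche component (current-period weights):
ΣP(Feb 2010)Q(Feb 2010) = 0.11×199 + 2.27×278 + 3.01×99 = 21.89 + 631.06 + 297.99 = 950.94
ΣP(Feb 2010)Q(Jan 2010) = 0.11×255 + 2.27×308 + 3.01×104 = 28.05 + 699.16 + 313.04 = 1040.25
P = 950.94 / 1040.25 × 100 = 91.4146
Fisher = √(L × P) = √(91.6843 × 91.4146) = 91.5493

91.55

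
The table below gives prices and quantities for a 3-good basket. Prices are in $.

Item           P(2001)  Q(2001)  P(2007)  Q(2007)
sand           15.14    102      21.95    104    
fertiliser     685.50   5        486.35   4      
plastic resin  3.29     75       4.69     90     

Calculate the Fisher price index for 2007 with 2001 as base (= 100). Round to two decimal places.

Laspeyres component (base-period weights):
ΣP(2007)Q(2001) = 21.95×102 + 486.35×5 + 4.69×75 = 2238.9 + 2431.75 + 351.75 = 5022.4
ΣP(2001)Q(2001) = 15.14×102 + 685.50×5 + 3.29×75 = 1544.28 + 3427.5 + 246.75 = 5218.53
L = 5022.4 / 5218.53 × 100 = 96.2417
Paasche component (current-period weights):
ΣP(2007)Q(2007) = 21.95×104 + 486.35×4 + 4.69×90 = 2282.8 + 1945.4 + 422.1 = 4650.3
ΣP(2001)Q(2007) = 15.14×104 + 685.50×4 + 3.29×90 = 1574.56 + 2742 + 296.1 = 4612.66
P = 4650.3 / 4612.66 × 100 = 100.8160
Fisher = √(L × P) = √(96.2417 × 100.8160) = 98.5023

98.50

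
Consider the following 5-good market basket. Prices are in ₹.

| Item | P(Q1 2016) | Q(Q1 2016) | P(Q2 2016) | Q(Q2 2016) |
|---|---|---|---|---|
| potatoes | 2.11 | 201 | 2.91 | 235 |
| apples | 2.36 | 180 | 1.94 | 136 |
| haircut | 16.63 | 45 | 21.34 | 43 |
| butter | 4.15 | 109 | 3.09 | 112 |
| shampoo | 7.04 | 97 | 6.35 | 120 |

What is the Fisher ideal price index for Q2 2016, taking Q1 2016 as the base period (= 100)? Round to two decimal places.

Laspeyres component (base-period weights):
ΣP(Q2 2016)Q(Q1 2016) = 2.91×201 + 1.94×180 + 21.34×45 + 3.09×109 + 6.35×97 = 584.91 + 349.2 + 960.3 + 336.81 + 615.95 = 2847.17
ΣP(Q1 2016)Q(Q1 2016) = 2.11×201 + 2.36×180 + 16.63×45 + 4.15×109 + 7.04×97 = 424.11 + 424.8 + 748.35 + 452.35 + 682.88 = 2732.49
L = 2847.17 / 2732.49 × 100 = 104.1969
Paasche component (current-period weights):
ΣP(Q2 2016)Q(Q2 2016) = 2.91×235 + 1.94×136 + 21.34×43 + 3.09×112 + 6.35×120 = 683.85 + 263.84 + 917.62 + 346.08 + 762 = 2973.39
ΣP(Q1 2016)Q(Q2 2016) = 2.11×235 + 2.36×136 + 16.63×43 + 4.15×112 + 7.04×120 = 495.85 + 320.96 + 715.09 + 464.8 + 844.8 = 2841.5
P = 2973.39 / 2841.5 × 100 = 104.6416
Fisher = √(L × P) = √(104.1969 × 104.6416) = 104.4190

104.42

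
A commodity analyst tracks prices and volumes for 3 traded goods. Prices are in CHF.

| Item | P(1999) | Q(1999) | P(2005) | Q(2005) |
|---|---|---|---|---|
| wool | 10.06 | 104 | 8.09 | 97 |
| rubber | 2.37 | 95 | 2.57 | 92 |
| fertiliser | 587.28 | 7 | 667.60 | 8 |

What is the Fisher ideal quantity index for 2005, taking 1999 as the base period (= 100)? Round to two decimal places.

109.97

Laspeyres component (base-period weights):
ΣP(1999)Q(2005) = 10.06×97 + 2.37×92 + 587.28×8 = 975.82 + 218.04 + 4698.24 = 5892.1
ΣP(1999)Q(1999) = 10.06×104 + 2.37×95 + 587.28×7 = 1046.24 + 225.15 + 4110.96 = 5382.35
L = 5892.1 / 5382.35 × 100 = 109.4708
Paasche component (current-period weights):
ΣP(2005)Q(2005) = 8.09×97 + 2.57×92 + 667.60×8 = 784.73 + 236.44 + 5340.8 = 6361.97
ΣP(2005)Q(1999) = 8.09×104 + 2.57×95 + 667.60×7 = 841.36 + 244.15 + 4673.2 = 5758.71
P = 6361.97 / 5758.71 × 100 = 110.4756
Fisher = √(L × P) = √(109.4708 × 110.4756) = 109.9720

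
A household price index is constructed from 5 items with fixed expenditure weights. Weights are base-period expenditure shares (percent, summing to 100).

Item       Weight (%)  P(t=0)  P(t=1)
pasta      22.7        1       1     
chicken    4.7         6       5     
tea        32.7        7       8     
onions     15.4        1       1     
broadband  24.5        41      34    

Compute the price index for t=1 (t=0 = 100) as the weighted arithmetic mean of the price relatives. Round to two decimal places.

99.71

pasta: 22.7 × (1/1) = 22.7 × 1.000000 = 22.7000
chicken: 4.7 × (5/6) = 4.7 × 0.833333 = 3.9167
tea: 32.7 × (8/7) = 32.7 × 1.142857 = 37.3714
onions: 15.4 × (1/1) = 15.4 × 1.000000 = 15.4000
broadband: 24.5 × (34/41) = 24.5 × 0.829268 = 20.3171
Index = Σ wᵢ·(p₁ᵢ/p₀ᵢ) = 22.7000 + 3.9167 + 37.3714 + 15.4000 + 20.3171 = 99.7052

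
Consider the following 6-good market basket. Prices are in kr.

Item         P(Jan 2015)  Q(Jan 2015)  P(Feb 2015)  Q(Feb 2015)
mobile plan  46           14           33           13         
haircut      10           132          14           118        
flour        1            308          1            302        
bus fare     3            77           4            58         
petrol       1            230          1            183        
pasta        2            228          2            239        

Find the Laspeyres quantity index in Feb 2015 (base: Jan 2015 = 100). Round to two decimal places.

91.41

Laspeyres quantity index uses base-period prices as weights.
ΣP(Jan 2015)·Q(Feb 2015) = 46×13 + 10×118 + 1×302 + 3×58 + 1×183 + 2×239 = 598 + 1180 + 302 + 174 + 183 + 478 = 2915
ΣP(Jan 2015)·Q(Jan 2015) = 46×14 + 10×132 + 1×308 + 3×77 + 1×230 + 2×228 = 644 + 1320 + 308 + 231 + 230 + 456 = 3189
Index = 2915 / 3189 × 100 = 91.4080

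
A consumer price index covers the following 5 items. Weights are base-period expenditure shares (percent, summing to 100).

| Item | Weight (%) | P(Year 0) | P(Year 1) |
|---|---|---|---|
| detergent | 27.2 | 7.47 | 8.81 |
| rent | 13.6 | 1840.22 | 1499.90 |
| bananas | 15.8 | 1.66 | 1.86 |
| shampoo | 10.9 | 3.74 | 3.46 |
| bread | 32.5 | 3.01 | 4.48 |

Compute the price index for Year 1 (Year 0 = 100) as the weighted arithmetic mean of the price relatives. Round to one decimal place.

detergent: 27.2 × (8.81/7.47) = 27.2 × 1.179384 = 32.0793
rent: 13.6 × (1499.90/1840.22) = 13.6 × 0.815066 = 11.0849
bananas: 15.8 × (1.86/1.66) = 15.8 × 1.120482 = 17.7036
shampoo: 10.9 × (3.46/3.74) = 10.9 × 0.925134 = 10.0840
bread: 32.5 × (4.48/3.01) = 32.5 × 1.488372 = 48.3721
Index = Σ wᵢ·(p₁ᵢ/p₀ᵢ) = 32.0793 + 11.0849 + 17.7036 + 10.0840 + 48.3721 = 119.3238

119.3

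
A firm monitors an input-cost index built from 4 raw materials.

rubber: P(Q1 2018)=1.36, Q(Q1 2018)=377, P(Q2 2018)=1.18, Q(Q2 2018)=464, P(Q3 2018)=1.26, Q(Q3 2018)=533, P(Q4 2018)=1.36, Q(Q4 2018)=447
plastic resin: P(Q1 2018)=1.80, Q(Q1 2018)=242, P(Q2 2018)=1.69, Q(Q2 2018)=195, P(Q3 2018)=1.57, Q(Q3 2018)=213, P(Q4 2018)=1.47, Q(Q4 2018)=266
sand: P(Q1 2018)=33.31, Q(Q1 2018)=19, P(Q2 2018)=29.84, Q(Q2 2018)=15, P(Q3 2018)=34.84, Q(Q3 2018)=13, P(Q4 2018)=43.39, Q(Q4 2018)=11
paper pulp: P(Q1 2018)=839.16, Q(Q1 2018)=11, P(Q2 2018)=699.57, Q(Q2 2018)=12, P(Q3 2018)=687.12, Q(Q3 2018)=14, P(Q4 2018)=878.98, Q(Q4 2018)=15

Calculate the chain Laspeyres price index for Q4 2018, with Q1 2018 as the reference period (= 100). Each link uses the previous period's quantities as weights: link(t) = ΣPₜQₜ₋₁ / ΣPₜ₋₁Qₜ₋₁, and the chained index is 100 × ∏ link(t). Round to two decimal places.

105.19

Link Q1 2018→Q2 2018:
ΣP(Q2 2018)Q(Q1 2018) = 1.18×377 + 1.69×242 + 29.84×19 + 699.57×11 = 444.86 + 408.98 + 566.96 + 7695.27 = 9116.07
ΣP(Q1 2018)Q(Q1 2018) = 1.36×377 + 1.80×242 + 33.31×19 + 839.16×11 = 512.72 + 435.6 + 632.89 + 9230.76 = 10811.97
link = 9116.07/10811.97 = 0.843146
Link Q2 2018→Q3 2018:
ΣP(Q3 2018)Q(Q2 2018) = 1.26×464 + 1.57×195 + 34.84×15 + 687.12×12 = 584.64 + 306.15 + 522.6 + 8245.44 = 9658.83
ΣP(Q2 2018)Q(Q2 2018) = 1.18×464 + 1.69×195 + 29.84×15 + 699.57×12 = 547.52 + 329.55 + 447.6 + 8394.84 = 9719.51
link = 9658.83/9719.51 = 0.993757
Link Q3 2018→Q4 2018:
ΣP(Q4 2018)Q(Q3 2018) = 1.36×533 + 1.47×213 + 43.39×13 + 878.98×14 = 724.88 + 313.11 + 564.07 + 12305.72 = 13907.78
ΣP(Q3 2018)Q(Q3 2018) = 1.26×533 + 1.57×213 + 34.84×13 + 687.12×14 = 671.58 + 334.41 + 452.92 + 9619.68 = 11078.59
link = 13907.78/11078.59 = 1.255375
Chained index = 100 × 0.843146 × 0.993757 × 1.255375 = 105.1856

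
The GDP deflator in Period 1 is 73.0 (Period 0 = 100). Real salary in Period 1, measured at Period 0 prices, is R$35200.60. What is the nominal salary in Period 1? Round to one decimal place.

Nominal = Real × (Index/100) = 35200.60 × (73.0/100)
        = 35200.60 × 0.730 = 25696.4380

25696.4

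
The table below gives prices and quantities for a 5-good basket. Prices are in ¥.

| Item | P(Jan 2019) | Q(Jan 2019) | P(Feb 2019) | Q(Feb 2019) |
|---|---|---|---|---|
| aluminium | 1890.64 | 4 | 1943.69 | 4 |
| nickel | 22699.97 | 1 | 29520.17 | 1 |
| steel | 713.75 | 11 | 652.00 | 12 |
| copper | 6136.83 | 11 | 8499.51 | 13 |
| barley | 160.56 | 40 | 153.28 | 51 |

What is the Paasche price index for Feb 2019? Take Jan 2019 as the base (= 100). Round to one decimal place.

128.9

Paasche price index uses current-period quantities as weights.
ΣP(Feb 2019)·Q(Feb 2019) = 1943.69×4 + 29520.17×1 + 652.00×12 + 8499.51×13 + 153.28×51 = 7774.76 + 29520.17 + 7824 + 110493.63 + 7817.28 = 163429.84
ΣP(Jan 2019)·Q(Feb 2019) = 1890.64×4 + 22699.97×1 + 713.75×12 + 6136.83×13 + 160.56×51 = 7562.56 + 22699.97 + 8565 + 79778.79 + 8188.56 = 126794.88
Index = 163429.84 / 126794.88 × 100 = 128.8931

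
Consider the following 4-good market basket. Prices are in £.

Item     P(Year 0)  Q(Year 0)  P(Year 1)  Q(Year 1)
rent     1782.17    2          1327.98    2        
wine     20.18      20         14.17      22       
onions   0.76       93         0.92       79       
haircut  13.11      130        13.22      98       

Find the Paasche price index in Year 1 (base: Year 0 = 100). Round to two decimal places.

81.00

Paasche price index uses current-period quantities as weights.
ΣP(Year 1)·Q(Year 1) = 1327.98×2 + 14.17×22 + 0.92×79 + 13.22×98 = 2655.96 + 311.74 + 72.68 + 1295.56 = 4335.94
ΣP(Year 0)·Q(Year 1) = 1782.17×2 + 20.18×22 + 0.76×79 + 13.11×98 = 3564.34 + 443.96 + 60.04 + 1284.78 = 5353.12
Index = 4335.94 / 5353.12 × 100 = 80.9984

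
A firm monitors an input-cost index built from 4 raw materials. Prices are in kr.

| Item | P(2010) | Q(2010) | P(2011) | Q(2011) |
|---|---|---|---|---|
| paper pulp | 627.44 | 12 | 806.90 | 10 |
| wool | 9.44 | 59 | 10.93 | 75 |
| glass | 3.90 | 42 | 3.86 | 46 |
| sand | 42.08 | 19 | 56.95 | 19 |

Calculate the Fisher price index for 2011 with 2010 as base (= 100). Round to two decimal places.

Laspeyres component (base-period weights):
ΣP(2011)Q(2010) = 806.90×12 + 10.93×59 + 3.86×42 + 56.95×19 = 9682.8 + 644.87 + 162.12 + 1082.05 = 11571.84
ΣP(2010)Q(2010) = 627.44×12 + 9.44×59 + 3.90×42 + 42.08×19 = 7529.28 + 556.96 + 163.8 + 799.52 = 9049.56
L = 11571.84 / 9049.56 × 100 = 127.8719
Paasche component (current-period weights):
ΣP(2011)Q(2011) = 806.90×10 + 10.93×75 + 3.86×46 + 56.95×19 = 8069 + 819.75 + 177.56 + 1082.05 = 10148.36
ΣP(2010)Q(2011) = 627.44×10 + 9.44×75 + 3.90×46 + 42.08×19 = 6274.4 + 708 + 179.4 + 799.52 = 7961.32
P = 10148.36 / 7961.32 × 100 = 127.4708
Fisher = √(L × P) = √(127.8719 × 127.4708) = 127.6712

127.67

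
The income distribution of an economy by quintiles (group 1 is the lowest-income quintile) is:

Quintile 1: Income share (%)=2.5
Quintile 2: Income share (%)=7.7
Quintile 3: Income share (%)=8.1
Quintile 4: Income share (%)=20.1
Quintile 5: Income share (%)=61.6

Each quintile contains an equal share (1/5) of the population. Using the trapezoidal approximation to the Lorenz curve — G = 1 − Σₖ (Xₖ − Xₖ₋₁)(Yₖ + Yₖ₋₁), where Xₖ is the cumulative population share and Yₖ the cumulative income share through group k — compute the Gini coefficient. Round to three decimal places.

Cumulative income shares Yₖ: 0.0250, 0.1020, 0.1830, 0.3840, 1.0000
Σ (Xₖ−Xₖ₋₁)(Yₖ+Yₖ₋₁) = (1/5)(0.0250+0.0000) + (1/5)(0.1020+0.0250) + (1/5)(0.1830+0.1020) + (1/5)(0.3840+0.1830) + (1/5)(1.0000+0.3840)
  = 0.0050 + 0.0254 + 0.0570 + 0.1134 + 0.2768 = 0.4776
G = 1 − 0.4776 = 0.5224

0.522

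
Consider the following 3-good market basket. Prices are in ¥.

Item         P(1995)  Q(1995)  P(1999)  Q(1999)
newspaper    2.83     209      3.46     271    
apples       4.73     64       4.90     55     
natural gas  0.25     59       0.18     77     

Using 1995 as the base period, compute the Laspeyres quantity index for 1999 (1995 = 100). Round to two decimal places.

115.12

Laspeyres quantity index uses base-period prices as weights.
ΣP(1995)·Q(1999) = 2.83×271 + 4.73×55 + 0.25×77 = 766.93 + 260.15 + 19.25 = 1046.33
ΣP(1995)·Q(1995) = 2.83×209 + 4.73×64 + 0.25×59 = 591.47 + 302.72 + 14.75 = 908.94
Index = 1046.33 / 908.94 × 100 = 115.1154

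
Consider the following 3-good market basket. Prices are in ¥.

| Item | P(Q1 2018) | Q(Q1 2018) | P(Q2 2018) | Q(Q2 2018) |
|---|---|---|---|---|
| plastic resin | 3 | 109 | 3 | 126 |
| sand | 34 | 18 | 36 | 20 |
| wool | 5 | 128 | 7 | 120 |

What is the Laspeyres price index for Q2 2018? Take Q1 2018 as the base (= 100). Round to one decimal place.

118.5

Laspeyres price index uses base-period quantities as weights.
ΣP(Q2 2018)·Q(Q1 2018) = 3×109 + 36×18 + 7×128 = 327 + 648 + 896 = 1871
ΣP(Q1 2018)·Q(Q1 2018) = 3×109 + 34×18 + 5×128 = 327 + 612 + 640 = 1579
Index = 1871 / 1579 × 100 = 118.4927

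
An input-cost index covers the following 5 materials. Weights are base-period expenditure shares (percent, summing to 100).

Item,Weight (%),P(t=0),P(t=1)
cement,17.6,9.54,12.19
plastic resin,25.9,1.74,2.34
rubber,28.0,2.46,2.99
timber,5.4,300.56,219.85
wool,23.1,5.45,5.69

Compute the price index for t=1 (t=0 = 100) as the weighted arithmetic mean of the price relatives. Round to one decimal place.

cement: 17.6 × (12.19/9.54) = 17.6 × 1.277778 = 22.4889
plastic resin: 25.9 × (2.34/1.74) = 25.9 × 1.344828 = 34.8310
rubber: 28.0 × (2.99/2.46) = 28.0 × 1.215447 = 34.0325
timber: 5.4 × (219.85/300.56) = 5.4 × 0.731468 = 3.9499
wool: 23.1 × (5.69/5.45) = 23.1 × 1.044037 = 24.1172
Index = Σ wᵢ·(p₁ᵢ/p₀ᵢ) = 22.4889 + 34.8310 + 34.0325 + 3.9499 + 24.1172 = 119.4196

119.4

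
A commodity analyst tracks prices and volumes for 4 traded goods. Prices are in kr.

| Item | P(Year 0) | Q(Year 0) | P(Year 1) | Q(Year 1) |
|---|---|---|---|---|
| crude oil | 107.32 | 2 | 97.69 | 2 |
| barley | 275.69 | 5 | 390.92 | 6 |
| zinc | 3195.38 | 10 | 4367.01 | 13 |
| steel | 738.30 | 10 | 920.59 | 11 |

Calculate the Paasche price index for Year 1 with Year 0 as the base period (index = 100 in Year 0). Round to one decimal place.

Paasche price index uses current-period quantities as weights.
ΣP(Year 1)·Q(Year 1) = 97.69×2 + 390.92×6 + 4367.01×13 + 920.59×11 = 195.38 + 2345.52 + 56771.13 + 10126.49 = 69438.52
ΣP(Year 0)·Q(Year 1) = 107.32×2 + 275.69×6 + 3195.38×13 + 738.30×11 = 214.64 + 1654.14 + 41539.94 + 8121.3 = 51530.02
Index = 69438.52 / 51530.02 × 100 = 134.7535

134.8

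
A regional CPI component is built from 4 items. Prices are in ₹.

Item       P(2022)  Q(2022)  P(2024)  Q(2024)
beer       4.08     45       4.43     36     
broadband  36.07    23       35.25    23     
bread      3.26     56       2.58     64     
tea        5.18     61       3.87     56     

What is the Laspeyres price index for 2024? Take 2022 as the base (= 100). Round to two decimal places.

91.99

Laspeyres price index uses base-period quantities as weights.
ΣP(2024)·Q(2022) = 4.43×45 + 35.25×23 + 2.58×56 + 3.87×61 = 199.35 + 810.75 + 144.48 + 236.07 = 1390.65
ΣP(2022)·Q(2022) = 4.08×45 + 36.07×23 + 3.26×56 + 5.18×61 = 183.6 + 829.61 + 182.56 + 315.98 = 1511.75
Index = 1390.65 / 1511.75 × 100 = 91.9894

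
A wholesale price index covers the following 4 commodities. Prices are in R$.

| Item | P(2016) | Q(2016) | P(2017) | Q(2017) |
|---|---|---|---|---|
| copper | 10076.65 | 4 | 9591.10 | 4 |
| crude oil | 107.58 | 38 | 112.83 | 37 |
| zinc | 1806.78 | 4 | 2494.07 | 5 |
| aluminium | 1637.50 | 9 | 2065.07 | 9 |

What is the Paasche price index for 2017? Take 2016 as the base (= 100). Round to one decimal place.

Paasche price index uses current-period quantities as weights.
ΣP(2017)·Q(2017) = 9591.10×4 + 112.83×37 + 2494.07×5 + 2065.07×9 = 38364.4 + 4174.71 + 12470.35 + 18585.63 = 73595.09
ΣP(2016)·Q(2017) = 10076.65×4 + 107.58×37 + 1806.78×5 + 1637.50×9 = 40306.6 + 3980.46 + 9033.9 + 14737.5 = 68058.46
Index = 73595.09 / 68058.46 × 100 = 108.1351

108.1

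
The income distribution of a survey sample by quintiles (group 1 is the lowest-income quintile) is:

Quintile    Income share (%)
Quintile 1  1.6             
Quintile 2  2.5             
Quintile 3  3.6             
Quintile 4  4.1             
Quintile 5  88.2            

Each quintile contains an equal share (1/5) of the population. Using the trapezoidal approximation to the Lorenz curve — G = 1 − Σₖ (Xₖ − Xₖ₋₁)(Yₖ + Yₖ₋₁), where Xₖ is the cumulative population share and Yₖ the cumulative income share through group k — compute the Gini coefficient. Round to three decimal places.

0.699

Cumulative income shares Yₖ: 0.0160, 0.0410, 0.0770, 0.1180, 1.0000
Σ (Xₖ−Xₖ₋₁)(Yₖ+Yₖ₋₁) = (1/5)(0.0160+0.0000) + (1/5)(0.0410+0.0160) + (1/5)(0.0770+0.0410) + (1/5)(0.1180+0.0770) + (1/5)(1.0000+0.1180)
  = 0.0032 + 0.0114 + 0.0236 + 0.0390 + 0.2236 = 0.3008
G = 1 − 0.3008 = 0.6992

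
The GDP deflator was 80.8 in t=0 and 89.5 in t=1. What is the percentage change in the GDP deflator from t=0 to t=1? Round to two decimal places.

Change = (89.5 − 80.8) / 80.8 × 100
       = 8.7 / 80.8 × 100 = 10.7673%

10.77%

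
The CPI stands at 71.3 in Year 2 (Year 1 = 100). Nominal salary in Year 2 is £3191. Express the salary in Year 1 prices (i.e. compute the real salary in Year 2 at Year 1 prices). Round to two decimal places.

Real = Nominal ÷ (Index/100) = 3191 ÷ (71.3/100)
     = 3191 ÷ 0.713 = 4475.4558

4475.46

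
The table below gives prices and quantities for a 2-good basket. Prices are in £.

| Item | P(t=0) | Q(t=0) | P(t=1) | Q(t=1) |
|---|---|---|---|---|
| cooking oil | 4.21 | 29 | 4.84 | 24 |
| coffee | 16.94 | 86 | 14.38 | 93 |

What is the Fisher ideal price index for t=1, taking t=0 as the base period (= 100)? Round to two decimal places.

Laspeyres component (base-period weights):
ΣP(t=1)Q(t=0) = 4.84×29 + 14.38×86 = 140.36 + 1236.68 = 1377.04
ΣP(t=0)Q(t=0) = 4.21×29 + 16.94×86 = 122.09 + 1456.84 = 1578.93
L = 1377.04 / 1578.93 × 100 = 87.2135
Paasche component (current-period weights):
ΣP(t=1)Q(t=1) = 4.84×24 + 14.38×93 = 116.16 + 1337.34 = 1453.5
ΣP(t=0)Q(t=1) = 4.21×24 + 16.94×93 = 101.04 + 1575.42 = 1676.46
P = 1453.5 / 1676.46 × 100 = 86.7005
Fisher = √(L × P) = √(87.2135 × 86.7005) = 86.9566

86.96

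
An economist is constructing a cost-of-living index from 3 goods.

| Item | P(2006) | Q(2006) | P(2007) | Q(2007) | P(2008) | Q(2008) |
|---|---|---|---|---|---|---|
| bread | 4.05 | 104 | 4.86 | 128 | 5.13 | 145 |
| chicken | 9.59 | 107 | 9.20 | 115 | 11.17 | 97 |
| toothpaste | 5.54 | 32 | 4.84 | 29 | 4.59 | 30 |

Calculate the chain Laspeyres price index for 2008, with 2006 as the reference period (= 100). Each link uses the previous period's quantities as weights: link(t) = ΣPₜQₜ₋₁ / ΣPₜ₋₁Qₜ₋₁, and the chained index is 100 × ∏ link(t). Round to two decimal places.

Link 2006→2007:
ΣP(2007)Q(2006) = 4.86×104 + 9.20×107 + 4.84×32 = 505.44 + 984.4 + 154.88 = 1644.72
ΣP(2006)Q(2006) = 4.05×104 + 9.59×107 + 5.54×32 = 421.2 + 1026.13 + 177.28 = 1624.61
link = 1644.72/1624.61 = 1.012378
Link 2007→2008:
ΣP(2008)Q(2007) = 5.13×128 + 11.17×115 + 4.59×29 = 656.64 + 1284.55 + 133.11 = 2074.3
ΣP(2007)Q(2007) = 4.86×128 + 9.20×115 + 4.84×29 = 622.08 + 1058 + 140.36 = 1820.44
link = 2074.3/1820.44 = 1.139450
Chained index = 100 × 1.012378 × 1.139450 = 115.3554

115.36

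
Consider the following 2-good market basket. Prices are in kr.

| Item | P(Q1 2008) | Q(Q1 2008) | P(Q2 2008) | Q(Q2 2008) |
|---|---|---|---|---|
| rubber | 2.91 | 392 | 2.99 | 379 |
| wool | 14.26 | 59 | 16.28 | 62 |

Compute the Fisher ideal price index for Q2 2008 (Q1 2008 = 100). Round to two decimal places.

Laspeyres component (base-period weights):
ΣP(Q2 2008)Q(Q1 2008) = 2.99×392 + 16.28×59 = 1172.08 + 960.52 = 2132.6
ΣP(Q1 2008)Q(Q1 2008) = 2.91×392 + 14.26×59 = 1140.72 + 841.34 = 1982.06
L = 2132.6 / 1982.06 × 100 = 107.5951
Paasche component (current-period weights):
ΣP(Q2 2008)Q(Q2 2008) = 2.99×379 + 16.28×62 = 1133.21 + 1009.36 = 2142.57
ΣP(Q1 2008)Q(Q2 2008) = 2.91×379 + 14.26×62 = 1102.89 + 884.12 = 1987.01
P = 2142.57 / 1987.01 × 100 = 107.8288
Fisher = √(L × P) = √(107.5951 × 107.8288) = 107.7119

107.71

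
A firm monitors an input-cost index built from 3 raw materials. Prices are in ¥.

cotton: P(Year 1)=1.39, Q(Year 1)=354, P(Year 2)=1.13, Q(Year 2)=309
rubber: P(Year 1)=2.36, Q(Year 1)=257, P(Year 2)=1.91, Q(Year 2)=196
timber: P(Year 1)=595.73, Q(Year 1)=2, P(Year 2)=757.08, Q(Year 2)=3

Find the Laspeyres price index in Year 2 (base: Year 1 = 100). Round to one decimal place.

105.0

Laspeyres price index uses base-period quantities as weights.
ΣP(Year 2)·Q(Year 1) = 1.13×354 + 1.91×257 + 757.08×2 = 400.02 + 490.87 + 1514.16 = 2405.05
ΣP(Year 1)·Q(Year 1) = 1.39×354 + 2.36×257 + 595.73×2 = 492.06 + 606.52 + 1191.46 = 2290.04
Index = 2405.05 / 2290.04 × 100 = 105.0222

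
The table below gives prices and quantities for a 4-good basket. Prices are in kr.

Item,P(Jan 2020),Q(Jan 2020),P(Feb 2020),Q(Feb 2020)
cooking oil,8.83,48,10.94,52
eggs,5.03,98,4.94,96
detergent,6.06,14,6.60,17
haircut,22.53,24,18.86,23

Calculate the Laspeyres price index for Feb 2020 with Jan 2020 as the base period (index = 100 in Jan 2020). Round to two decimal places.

100.77

Laspeyres price index uses base-period quantities as weights.
ΣP(Feb 2020)·Q(Jan 2020) = 10.94×48 + 4.94×98 + 6.60×14 + 18.86×24 = 525.12 + 484.12 + 92.4 + 452.64 = 1554.28
ΣP(Jan 2020)·Q(Jan 2020) = 8.83×48 + 5.03×98 + 6.06×14 + 22.53×24 = 423.84 + 492.94 + 84.84 + 540.72 = 1542.34
Index = 1554.28 / 1542.34 × 100 = 100.7741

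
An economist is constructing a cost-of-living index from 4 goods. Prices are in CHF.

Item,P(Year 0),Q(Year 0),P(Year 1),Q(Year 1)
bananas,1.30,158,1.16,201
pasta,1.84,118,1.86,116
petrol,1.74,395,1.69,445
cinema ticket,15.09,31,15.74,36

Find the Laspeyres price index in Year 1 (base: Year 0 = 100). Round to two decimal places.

Laspeyres price index uses base-period quantities as weights.
ΣP(Year 1)·Q(Year 0) = 1.16×158 + 1.86×118 + 1.69×395 + 15.74×31 = 183.28 + 219.48 + 667.55 + 487.94 = 1558.25
ΣP(Year 0)·Q(Year 0) = 1.30×158 + 1.84×118 + 1.74×395 + 15.09×31 = 205.4 + 217.12 + 687.3 + 467.79 = 1577.61
Index = 1558.25 / 1577.61 × 100 = 98.7728

98.77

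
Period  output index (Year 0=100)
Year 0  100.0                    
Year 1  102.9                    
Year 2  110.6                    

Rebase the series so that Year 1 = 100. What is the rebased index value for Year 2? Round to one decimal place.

107.5

Rebased(Year 2) = 110.6 / 102.9 × 100 = 107.4830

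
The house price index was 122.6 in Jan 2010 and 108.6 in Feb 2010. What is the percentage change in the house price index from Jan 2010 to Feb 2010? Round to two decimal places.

-11.42%

Change = (108.6 − 122.6) / 122.6 × 100
       = -14.0 / 122.6 × 100 = -11.4192%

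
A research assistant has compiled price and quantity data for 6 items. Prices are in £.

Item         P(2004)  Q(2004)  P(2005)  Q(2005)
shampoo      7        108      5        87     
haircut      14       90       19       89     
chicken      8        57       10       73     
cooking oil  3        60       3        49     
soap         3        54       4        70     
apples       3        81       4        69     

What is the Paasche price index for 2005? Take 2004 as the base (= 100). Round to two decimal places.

118.51

Paasche price index uses current-period quantities as weights.
ΣP(2005)·Q(2005) = 5×87 + 19×89 + 10×73 + 3×49 + 4×70 + 4×69 = 435 + 1691 + 730 + 147 + 280 + 276 = 3559
ΣP(2004)·Q(2005) = 7×87 + 14×89 + 8×73 + 3×49 + 3×70 + 3×69 = 609 + 1246 + 584 + 147 + 210 + 207 = 3003
Index = 3559 / 3003 × 100 = 118.5148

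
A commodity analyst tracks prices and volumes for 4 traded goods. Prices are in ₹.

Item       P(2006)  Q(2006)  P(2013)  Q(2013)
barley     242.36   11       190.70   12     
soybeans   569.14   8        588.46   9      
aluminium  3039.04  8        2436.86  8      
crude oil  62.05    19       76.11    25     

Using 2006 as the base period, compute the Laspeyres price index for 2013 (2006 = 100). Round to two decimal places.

84.82

Laspeyres price index uses base-period quantities as weights.
ΣP(2013)·Q(2006) = 190.70×11 + 588.46×8 + 2436.86×8 + 76.11×19 = 2097.7 + 4707.68 + 19494.88 + 1446.09 = 27746.35
ΣP(2006)·Q(2006) = 242.36×11 + 569.14×8 + 3039.04×8 + 62.05×19 = 2665.96 + 4553.12 + 24312.32 + 1178.95 = 32710.35
Index = 27746.35 / 32710.35 × 100 = 84.8244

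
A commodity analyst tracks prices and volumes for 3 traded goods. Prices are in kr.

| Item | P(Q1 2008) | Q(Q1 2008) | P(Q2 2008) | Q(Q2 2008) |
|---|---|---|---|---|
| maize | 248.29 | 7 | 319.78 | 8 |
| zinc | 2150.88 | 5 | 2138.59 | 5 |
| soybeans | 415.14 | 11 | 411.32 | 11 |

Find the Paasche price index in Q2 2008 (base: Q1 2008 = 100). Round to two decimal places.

Paasche price index uses current-period quantities as weights.
ΣP(Q2 2008)·Q(Q2 2008) = 319.78×8 + 2138.59×5 + 411.32×11 = 2558.24 + 10692.95 + 4524.52 = 17775.71
ΣP(Q1 2008)·Q(Q2 2008) = 248.29×8 + 2150.88×5 + 415.14×11 = 1986.32 + 10754.4 + 4566.54 = 17307.26
Index = 17775.71 / 17307.26 × 100 = 102.7067

102.71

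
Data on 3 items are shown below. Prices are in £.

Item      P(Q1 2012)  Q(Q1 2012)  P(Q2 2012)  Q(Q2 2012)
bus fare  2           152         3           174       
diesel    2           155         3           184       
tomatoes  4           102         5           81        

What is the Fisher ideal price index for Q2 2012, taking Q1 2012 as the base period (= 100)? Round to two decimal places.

141.11

Laspeyres component (base-period weights):
ΣP(Q2 2012)Q(Q1 2012) = 3×152 + 3×155 + 5×102 = 456 + 465 + 510 = 1431
ΣP(Q1 2012)Q(Q1 2012) = 2×152 + 2×155 + 4×102 = 304 + 310 + 408 = 1022
L = 1431 / 1022 × 100 = 140.0196
Paasche component (current-period weights):
ΣP(Q2 2012)Q(Q2 2012) = 3×174 + 3×184 + 5×81 = 522 + 552 + 405 = 1479
ΣP(Q1 2012)Q(Q2 2012) = 2×174 + 2×184 + 4×81 = 348 + 368 + 324 = 1040
P = 1479 / 1040 × 100 = 142.2115
Fisher = √(L × P) = √(140.0196 × 142.2115) = 141.1113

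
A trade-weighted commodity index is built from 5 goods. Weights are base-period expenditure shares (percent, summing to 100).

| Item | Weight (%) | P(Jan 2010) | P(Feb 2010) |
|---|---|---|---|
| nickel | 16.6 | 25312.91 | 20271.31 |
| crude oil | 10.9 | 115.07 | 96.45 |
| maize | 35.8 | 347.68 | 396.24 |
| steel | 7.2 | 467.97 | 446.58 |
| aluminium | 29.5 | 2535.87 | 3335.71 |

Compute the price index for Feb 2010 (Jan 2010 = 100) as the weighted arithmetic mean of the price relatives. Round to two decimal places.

108.91

nickel: 16.6 × (20271.31/25312.91) = 16.6 × 0.800829 = 13.2938
crude oil: 10.9 × (96.45/115.07) = 10.9 × 0.838185 = 9.1362
maize: 35.8 × (396.24/347.68) = 35.8 × 1.139669 = 40.8001
steel: 7.2 × (446.58/467.97) = 7.2 × 0.954292 = 6.8709
aluminium: 29.5 × (3335.71/2535.87) = 29.5 × 1.315410 = 38.8046
Index = Σ wᵢ·(p₁ᵢ/p₀ᵢ) = 13.2938 + 9.1362 + 40.8001 + 6.8709 + 38.8046 = 108.9056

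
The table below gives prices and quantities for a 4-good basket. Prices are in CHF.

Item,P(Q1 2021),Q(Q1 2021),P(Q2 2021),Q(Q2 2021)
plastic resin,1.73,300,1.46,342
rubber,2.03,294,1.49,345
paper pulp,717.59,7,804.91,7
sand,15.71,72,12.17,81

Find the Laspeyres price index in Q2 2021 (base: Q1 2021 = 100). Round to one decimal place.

Laspeyres price index uses base-period quantities as weights.
ΣP(Q2 2021)·Q(Q1 2021) = 1.46×300 + 1.49×294 + 804.91×7 + 12.17×72 = 438 + 438.06 + 5634.37 + 876.24 = 7386.67
ΣP(Q1 2021)·Q(Q1 2021) = 1.73×300 + 2.03×294 + 717.59×7 + 15.71×72 = 519 + 596.82 + 5023.13 + 1131.12 = 7270.07
Index = 7386.67 / 7270.07 × 100 = 101.6038

101.6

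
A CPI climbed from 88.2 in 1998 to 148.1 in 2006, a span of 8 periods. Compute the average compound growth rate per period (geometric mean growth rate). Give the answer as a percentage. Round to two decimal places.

6.69%

Growth factor = (148.1/88.2)^(1/8) = (1.679138)^(1/8) = 1.066930
Growth rate = 1.066930 − 1 = 0.066930 = 6.6930%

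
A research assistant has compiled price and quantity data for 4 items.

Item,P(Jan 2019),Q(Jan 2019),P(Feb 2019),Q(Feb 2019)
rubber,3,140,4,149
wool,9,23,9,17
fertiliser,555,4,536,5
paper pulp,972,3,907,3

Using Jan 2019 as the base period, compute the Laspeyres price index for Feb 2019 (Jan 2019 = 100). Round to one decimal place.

Laspeyres price index uses base-period quantities as weights.
ΣP(Feb 2019)·Q(Jan 2019) = 4×140 + 9×23 + 536×4 + 907×3 = 560 + 207 + 2144 + 2721 = 5632
ΣP(Jan 2019)·Q(Jan 2019) = 3×140 + 9×23 + 555×4 + 972×3 = 420 + 207 + 2220 + 2916 = 5763
Index = 5632 / 5763 × 100 = 97.7269

97.7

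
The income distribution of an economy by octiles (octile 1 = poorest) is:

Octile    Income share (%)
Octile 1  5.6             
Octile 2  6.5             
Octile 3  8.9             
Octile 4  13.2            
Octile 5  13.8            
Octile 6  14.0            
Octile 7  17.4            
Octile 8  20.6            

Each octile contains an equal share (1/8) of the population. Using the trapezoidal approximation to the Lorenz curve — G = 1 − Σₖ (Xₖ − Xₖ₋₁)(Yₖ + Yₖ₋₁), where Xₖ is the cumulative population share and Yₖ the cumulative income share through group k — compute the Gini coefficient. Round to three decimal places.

Cumulative income shares Yₖ: 0.0560, 0.1210, 0.2100, 0.3420, 0.4800, 0.6200, 0.7940, 1.0000
Σ (Xₖ−Xₖ₋₁)(Yₖ+Yₖ₋₁) = (1/8)(0.0560+0.0000) + (1/8)(0.1210+0.0560) + (1/8)(0.2100+0.1210) + (1/8)(0.3420+0.2100) + (1/8)(0.4800+0.3420) + (1/8)(0.6200+0.4800) + (1/8)(0.7940+0.6200) + (1/8)(1.0000+0.7940)
  = 0.0070 + 0.0221 + 0.0414 + 0.0690 + 0.1028 + 0.1375 + 0.1768 + 0.2243 = 0.7808
G = 1 − 0.7808 = 0.2192

0.219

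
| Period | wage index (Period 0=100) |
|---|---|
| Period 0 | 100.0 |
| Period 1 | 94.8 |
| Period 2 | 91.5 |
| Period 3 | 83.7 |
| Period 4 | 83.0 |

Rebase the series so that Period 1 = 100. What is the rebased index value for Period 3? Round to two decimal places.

Rebased(Period 3) = 83.7 / 94.8 × 100 = 88.2911

88.29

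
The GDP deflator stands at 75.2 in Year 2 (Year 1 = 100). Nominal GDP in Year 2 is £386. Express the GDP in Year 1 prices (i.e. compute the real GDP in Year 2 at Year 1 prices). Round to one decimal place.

Real = Nominal ÷ (Index/100) = 386 ÷ (75.2/100)
     = 386 ÷ 0.752 = 513.2979

513.3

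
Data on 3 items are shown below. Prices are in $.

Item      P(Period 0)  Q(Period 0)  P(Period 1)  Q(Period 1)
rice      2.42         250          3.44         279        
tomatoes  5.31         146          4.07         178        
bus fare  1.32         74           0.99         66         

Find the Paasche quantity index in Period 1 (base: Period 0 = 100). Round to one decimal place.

114.5

Paasche quantity index uses current-period prices as weights.
ΣP(Period 1)·Q(Period 1) = 3.44×279 + 4.07×178 + 0.99×66 = 959.76 + 724.46 + 65.34 = 1749.56
ΣP(Period 1)·Q(Period 0) = 3.44×250 + 4.07×146 + 0.99×74 = 860 + 594.22 + 73.26 = 1527.48
Index = 1749.56 / 1527.48 × 100 = 114.5390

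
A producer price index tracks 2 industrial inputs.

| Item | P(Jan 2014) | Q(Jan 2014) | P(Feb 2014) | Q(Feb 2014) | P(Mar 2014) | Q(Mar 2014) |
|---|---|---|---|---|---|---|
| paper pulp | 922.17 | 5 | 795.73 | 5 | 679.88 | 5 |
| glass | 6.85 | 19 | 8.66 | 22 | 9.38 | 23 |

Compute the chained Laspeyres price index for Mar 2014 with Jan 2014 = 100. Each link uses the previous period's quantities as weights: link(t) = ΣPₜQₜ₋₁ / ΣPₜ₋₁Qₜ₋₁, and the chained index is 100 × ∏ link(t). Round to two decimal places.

75.58

Link Jan 2014→Feb 2014:
ΣP(Feb 2014)Q(Jan 2014) = 795.73×5 + 8.66×19 = 3978.65 + 164.54 = 4143.19
ΣP(Jan 2014)Q(Jan 2014) = 922.17×5 + 6.85×19 = 4610.85 + 130.15 = 4741
link = 4143.19/4741 = 0.873906
Link Feb 2014→Mar 2014:
ΣP(Mar 2014)Q(Feb 2014) = 679.88×5 + 9.38×22 = 3399.4 + 206.36 = 3605.76
ΣP(Feb 2014)Q(Feb 2014) = 795.73×5 + 8.66×22 = 3978.65 + 190.52 = 4169.17
link = 3605.76/4169.17 = 0.864863
Chained index = 100 × 0.873906 × 0.864863 = 75.5809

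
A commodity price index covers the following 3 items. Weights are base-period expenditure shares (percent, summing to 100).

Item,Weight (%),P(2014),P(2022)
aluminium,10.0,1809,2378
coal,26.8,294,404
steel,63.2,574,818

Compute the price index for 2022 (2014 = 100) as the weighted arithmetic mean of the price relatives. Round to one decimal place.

140.0

aluminium: 10.0 × (2378/1809) = 10.0 × 1.314538 = 13.1454
coal: 26.8 × (404/294) = 26.8 × 1.374150 = 36.8272
steel: 63.2 × (818/574) = 63.2 × 1.425087 = 90.0655
Index = Σ wᵢ·(p₁ᵢ/p₀ᵢ) = 13.1454 + 36.8272 + 90.0655 = 140.0381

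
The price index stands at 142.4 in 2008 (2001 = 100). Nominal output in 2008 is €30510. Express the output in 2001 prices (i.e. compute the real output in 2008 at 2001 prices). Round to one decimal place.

21425.6

Real = Nominal ÷ (Index/100) = 30510 ÷ (142.4/100)
     = 30510 ÷ 1.424 = 21425.5618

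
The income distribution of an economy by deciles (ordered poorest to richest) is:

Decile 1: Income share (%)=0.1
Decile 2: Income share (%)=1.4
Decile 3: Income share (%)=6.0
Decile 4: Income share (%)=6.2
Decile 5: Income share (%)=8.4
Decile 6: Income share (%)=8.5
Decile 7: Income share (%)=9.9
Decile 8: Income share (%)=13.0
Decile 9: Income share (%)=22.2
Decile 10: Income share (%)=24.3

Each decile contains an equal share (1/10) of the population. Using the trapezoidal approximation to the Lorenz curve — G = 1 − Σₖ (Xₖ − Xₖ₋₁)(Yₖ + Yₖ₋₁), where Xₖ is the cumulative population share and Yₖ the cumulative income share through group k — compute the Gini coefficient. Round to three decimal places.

Cumulative income shares Yₖ: 0.0010, 0.0150, 0.0750, 0.1370, 0.2210, 0.3060, 0.4050, 0.5350, 0.7570, 1.0000
Σ (Xₖ−Xₖ₋₁)(Yₖ+Yₖ₋₁) = (1/10)(0.0010+0.0000) + (1/10)(0.0150+0.0010) + (1/10)(0.0750+0.0150) + (1/10)(0.1370+0.0750) + (1/10)(0.2210+0.1370) + (1/10)(0.3060+0.2210) + (1/10)(0.4050+0.3060) + (1/10)(0.5350+0.4050) + (1/10)(0.7570+0.5350) + (1/10)(1.0000+0.7570)
  = 0.0001 + 0.0016 + 0.0090 + 0.0212 + 0.0358 + 0.0527 + 0.0711 + 0.0940 + 0.1292 + 0.1757 = 0.5904
G = 1 − 0.5904 = 0.4096

0.410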